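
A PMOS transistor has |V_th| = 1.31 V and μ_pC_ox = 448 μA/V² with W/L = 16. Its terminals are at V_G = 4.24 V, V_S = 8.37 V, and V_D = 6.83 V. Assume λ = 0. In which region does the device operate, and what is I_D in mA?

V_SG = V_S − V_G = 8.37 − 4.24 = 4.13 V; V_SD = V_S − V_D = 8.37 − 6.83 = 1.54 V.
k_p = μ_pC_ox · (W/L) = 7.168 mA/V².
V_ov = V_SG − |V_th| = 4.13 − 1.31 = 2.82 V.
Since V_SD = 1.54 V < V_ov = 2.82 V, the device is in the triode region.
I_D = k_p [V_ov · V_SD − ½ V_SD²] = 7.168 × [2.82 × 1.54 − 0.5 × 1.54²] = 22.6 mA.

Triode; I_D = 22.6 mA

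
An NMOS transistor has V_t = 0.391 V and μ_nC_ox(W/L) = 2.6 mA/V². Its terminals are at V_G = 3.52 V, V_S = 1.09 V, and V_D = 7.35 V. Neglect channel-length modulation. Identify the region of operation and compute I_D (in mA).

V_GS = V_G − V_S = 3.52 − 1.09 = 2.43 V; V_DS = V_D − V_S = 7.35 − 1.09 = 6.26 V.
V_ov = V_GS − V_t = 2.43 − 0.391 = 2.04 V.
Since V_DS = 6.26 V ≥ V_ov = 2.04 V, the device is in saturation.
I_D = ½ k_n V_ov² = 0.5 × 2.6 × 2.04² = 5.4 mA.

Saturation; I_D = 5.40 mA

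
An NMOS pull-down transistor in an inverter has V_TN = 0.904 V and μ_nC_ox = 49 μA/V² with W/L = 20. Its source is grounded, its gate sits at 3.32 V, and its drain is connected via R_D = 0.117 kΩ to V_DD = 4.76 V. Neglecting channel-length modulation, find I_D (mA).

I_D = 2.86 mA

V_GS = V_G = 3.32 V, so V_ov = 3.32 − 0.904 = 2.42 V.
k_n = μ_nC_ox · (W/L) = 0.98 mA/V².
Assume saturation: I_D = ½ k_n V_ov² = 0.5 × 0.98 × 2.42² = 2.86 mA, giving V_DS = V_DD − I_D R_D = 4.76 − 2.86 × 0.117 = 4.43 V.
V_DS = 4.43 V ≥ V_ov = 2.42 V, confirming saturation.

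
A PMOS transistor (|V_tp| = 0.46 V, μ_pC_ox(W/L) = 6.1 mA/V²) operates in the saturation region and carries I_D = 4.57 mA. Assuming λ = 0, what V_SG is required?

V_SG = 1.68 V

In saturation I_D = ½ k_p (V_SG − |V_tp|)², so V_SG − |V_tp| = √(2 I_D / k_p) = √(2 × 4.57 / 6.1) = 1.22 V.
V_SG = 0.46 + 1.22 = 1.68 V.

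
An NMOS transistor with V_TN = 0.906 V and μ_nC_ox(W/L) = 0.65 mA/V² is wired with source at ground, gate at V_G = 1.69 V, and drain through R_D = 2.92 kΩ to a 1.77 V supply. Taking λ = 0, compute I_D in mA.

I_D = 0.200 mA

V_GS = V_G = 1.69 V, so V_ov = 1.69 − 0.906 = 0.784 V.
Assume saturation: I_D = ½ k_n V_ov² = 0.5 × 0.65 × 0.784² = 0.2 mA, giving V_DS = V_DD − I_D R_D = 1.77 − 0.2 × 2.92 = 1.19 V.
V_DS = 1.19 V ≥ V_ov = 0.784 V, confirming saturation.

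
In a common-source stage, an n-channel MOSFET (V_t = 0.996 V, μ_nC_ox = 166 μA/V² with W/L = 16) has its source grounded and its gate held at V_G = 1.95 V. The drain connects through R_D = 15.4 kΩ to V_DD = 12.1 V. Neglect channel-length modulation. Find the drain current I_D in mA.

V_GS = V_G = 1.95 V, so V_ov = 1.95 − 0.996 = 0.954 V.
k_n = μ_nC_ox · (W/L) = 2.656 mA/V².
Assume saturation: I_D = ½ k_n V_ov² = 0.5 × 2.656 × 0.954² = 1.21 mA, giving V_DS = V_DD − I_D R_D = 12.1 − 1.21 × 15.4 = -6.51 V.
But -6.51 V < V_ov = 0.954 V, so the device is actually in triode.
In triode I_D = k_n[V_ov V_DS − ½ V_DS²] and I_D = (V_DD − V_DS)/R_D. Equating: 20.5 V_DS² − 40.02 V_DS + 12.1 = 0, giving V_DS = 0.374 V (the root below V_ov).
I_D = (12.1 − 0.374) / 15.4 = 0.761 mA.

I_D = 0.761 mA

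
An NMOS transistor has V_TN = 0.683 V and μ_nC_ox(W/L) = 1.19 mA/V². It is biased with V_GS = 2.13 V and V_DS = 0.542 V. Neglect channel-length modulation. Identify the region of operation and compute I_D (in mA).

Triode; I_D = 0.758 mA

V_ov = V_GS − V_TN = 2.13 − 0.683 = 1.45 V.
Since V_DS = 0.542 V < V_ov = 1.45 V, the device is in the triode region.
I_D = k_n [V_ov · V_DS − ½ V_DS²] = 1.19 × [1.45 × 0.542 − 0.5 × 0.542²] = 0.758 mA.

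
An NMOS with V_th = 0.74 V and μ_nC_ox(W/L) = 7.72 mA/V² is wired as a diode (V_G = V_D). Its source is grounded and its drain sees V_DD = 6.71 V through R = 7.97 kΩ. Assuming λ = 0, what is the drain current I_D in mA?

With gate tied to drain, V_GS = V_DS ≥ V_GS − V_th, so the device is in saturation.
KCL at the drain: ½ k_n (V_GS − V_th)² = (V_DD − V_GS)/R.
Let x = V_GS − 0.74. Then 30.8 x² + x − 5.97 = 0, giving x = 0.425 V (positive root), so V_GS = 1.16 V.
I_D = (V_DD − V_GS)/R = (6.71 − 1.16) / 7.97 = 0.696 mA.

I_D = 0.696 mA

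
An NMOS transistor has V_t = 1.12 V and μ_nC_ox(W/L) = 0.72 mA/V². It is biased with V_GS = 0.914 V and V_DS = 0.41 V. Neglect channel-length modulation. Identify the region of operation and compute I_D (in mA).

V_GS = 0.914 V < V_t = 1.12 V, so the transistor is in cutoff.

Cutoff; I_D = 0 mA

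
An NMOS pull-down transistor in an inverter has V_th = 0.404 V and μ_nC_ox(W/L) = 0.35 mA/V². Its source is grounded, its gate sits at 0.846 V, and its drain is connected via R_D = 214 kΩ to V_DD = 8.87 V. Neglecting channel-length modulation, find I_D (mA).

V_GS = V_G = 0.846 V, so V_ov = 0.846 − 0.404 = 0.442 V.
Assume saturation: I_D = ½ k_n V_ov² = 0.5 × 0.35 × 0.442² = 0.0342 mA, giving V_DS = V_DD − I_D R_D = 8.87 − 0.0342 × 214 = 1.55 V.
V_DS = 1.55 V ≥ V_ov = 0.442 V, confirming saturation.

I_D = 0.0342 mA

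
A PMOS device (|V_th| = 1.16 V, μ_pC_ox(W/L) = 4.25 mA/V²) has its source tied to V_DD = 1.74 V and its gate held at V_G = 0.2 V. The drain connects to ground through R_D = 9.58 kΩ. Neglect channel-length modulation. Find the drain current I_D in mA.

V_SG = V_DD − V_G = 1.74 − 0.2 = 1.54 V, so V_ov = 1.54 − 1.16 = 0.38 V.
Assume saturation: I_D = ½ k_p V_ov² = 0.5 × 4.25 × 0.38² = 0.307 mA, giving V_SD = V_DD − I_D R_D = 1.74 − 0.307 × 9.58 = -1.2 V.
But -1.2 V < V_ov = 0.38 V, so the device is actually in triode.
In triode I_D = k_p[V_ov V_SD − ½ V_SD²] and I_D = (V_DD − V_SD)/R_D. Equating: 20.4 V_SD² − 16.47 V_SD + 1.74 = 0, giving V_SD = 0.125 V (the root below V_ov).
I_D = (1.74 − 0.125) / 9.58 = 0.169 mA.

I_D = 0.169 mA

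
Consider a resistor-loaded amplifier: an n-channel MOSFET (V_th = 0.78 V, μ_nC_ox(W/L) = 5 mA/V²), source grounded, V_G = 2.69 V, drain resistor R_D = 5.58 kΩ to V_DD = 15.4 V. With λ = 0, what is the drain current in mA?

V_GS = V_G = 2.69 V, so V_ov = 2.69 − 0.78 = 1.91 V.
Assume saturation: I_D = ½ k_n V_ov² = 0.5 × 5 × 1.91² = 9.12 mA, giving V_DS = V_DD − I_D R_D = 15.4 − 9.12 × 5.58 = -35.5 V.
But -35.5 V < V_ov = 1.91 V, so the device is actually in triode.
In triode I_D = k_n[V_ov V_DS − ½ V_DS²] and I_D = (V_DD − V_DS)/R_D. Equating: 13.9 V_DS² − 54.29 V_DS + 15.4 = 0, giving V_DS = 0.308 V (the root below V_ov).
I_D = (15.4 − 0.308) / 5.58 = 2.7 mA.

I_D = 2.70 mA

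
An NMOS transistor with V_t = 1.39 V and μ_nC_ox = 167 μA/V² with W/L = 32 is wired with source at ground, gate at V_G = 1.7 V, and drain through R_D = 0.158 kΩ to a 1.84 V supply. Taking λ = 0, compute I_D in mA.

V_GS = V_G = 1.7 V, so V_ov = 1.7 − 1.39 = 0.31 V.
k_n = μ_nC_ox · (W/L) = 5.344 mA/V².
Assume saturation: I_D = ½ k_n V_ov² = 0.5 × 5.344 × 0.31² = 0.257 mA, giving V_DS = V_DD − I_D R_D = 1.84 − 0.257 × 0.158 = 1.8 V.
V_DS = 1.8 V ≥ V_ov = 0.31 V, confirming saturation.

I_D = 0.257 mA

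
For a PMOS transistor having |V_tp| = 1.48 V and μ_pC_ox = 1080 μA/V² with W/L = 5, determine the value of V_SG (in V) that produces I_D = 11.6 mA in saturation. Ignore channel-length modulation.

k_p = μ_pC_ox · (W/L) = 5.4 mA/V².
In saturation I_D = ½ k_p (V_SG − |V_tp|)², so V_SG − |V_tp| = √(2 I_D / k_p) = √(2 × 11.6 / 5.4) = 2.07 V.
V_SG = 1.48 + 2.07 = 3.55 V.

V_SG = 3.55 V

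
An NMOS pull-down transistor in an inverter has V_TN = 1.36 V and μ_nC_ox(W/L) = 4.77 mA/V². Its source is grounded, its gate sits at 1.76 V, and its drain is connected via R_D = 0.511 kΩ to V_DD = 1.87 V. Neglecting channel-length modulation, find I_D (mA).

V_GS = V_G = 1.76 V, so V_ov = 1.76 − 1.36 = 0.4 V.
Assume saturation: I_D = ½ k_n V_ov² = 0.5 × 4.77 × 0.4² = 0.382 mA, giving V_DS = V_DD − I_D R_D = 1.87 − 0.382 × 0.511 = 1.68 V.
V_DS = 1.68 V ≥ V_ov = 0.4 V, confirming saturation.

I_D = 0.382 mA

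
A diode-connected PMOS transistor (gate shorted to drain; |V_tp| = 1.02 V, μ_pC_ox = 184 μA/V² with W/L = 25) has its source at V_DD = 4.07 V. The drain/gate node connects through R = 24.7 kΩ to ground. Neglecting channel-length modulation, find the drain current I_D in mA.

With gate tied to drain, V_SG = V_SD ≥ V_SG − |V_tp|, so the device is in saturation.
k_p = μ_pC_ox · (W/L) = 4.6 mA/V².
KCL at the drain: ½ k_p (V_SG − |V_tp|)² = (V_DD − V_SG)/R.
Let x = V_SG − 1.02. Then 56.8 x² + x − 3.05 = 0, giving x = 0.223 V (positive root), so V_SG = 1.24 V.
I_D = (V_DD − V_SG)/R = (4.07 − 1.24) / 24.7 = 0.114 mA.

I_D = 0.114 mA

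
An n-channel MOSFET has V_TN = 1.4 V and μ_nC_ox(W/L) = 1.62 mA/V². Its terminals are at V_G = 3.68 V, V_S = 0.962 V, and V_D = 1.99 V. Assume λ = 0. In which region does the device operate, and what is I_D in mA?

V_GS = V_G − V_S = 3.68 − 0.962 = 2.72 V; V_DS = V_D − V_S = 1.99 − 0.962 = 1.03 V.
V_ov = V_GS − V_TN = 2.72 − 1.4 = 1.32 V.
Since V_DS = 1.03 V < V_ov = 1.32 V, the device is in the triode region.
I_D = k_n [V_ov · V_DS − ½ V_DS²] = 1.62 × [1.32 × 1.03 − 0.5 × 1.03²] = 1.34 mA.

Triode; I_D = 1.34 mA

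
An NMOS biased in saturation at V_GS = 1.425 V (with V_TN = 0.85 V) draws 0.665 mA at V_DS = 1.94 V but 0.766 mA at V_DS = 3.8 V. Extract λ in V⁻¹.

λ = 0.0970 V⁻¹

With V_GS fixed, I_D ∝ (1 + λ V_DS) in saturation, so I_D2/I_D1 = (1 + λ V_DS2)/(1 + λ V_DS1).
0.766/0.665 = 1.152 = (1 + 3.8 λ)/(1 + 1.94 λ).
Solving: λ (I_D1 V_DS2 − I_D2 V_DS1) = I_D2 − I_D1, so λ = (0.766 − 0.665) / (0.665 × 3.8 − 0.766 × 1.94) = 0.101 / 1.04 = 0.097 V⁻¹.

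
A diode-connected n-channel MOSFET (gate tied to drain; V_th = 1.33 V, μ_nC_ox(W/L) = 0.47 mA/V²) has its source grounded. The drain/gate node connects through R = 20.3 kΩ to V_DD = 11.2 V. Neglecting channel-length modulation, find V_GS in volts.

With gate tied to drain, V_GS = V_DS ≥ V_GS − V_th, so the device is in saturation.
KCL at the drain: ½ k_n (V_GS − V_th)² = (V_DD − V_GS)/R.
Let x = V_GS − 1.33. Then 4.77 x² + x − 9.87 = 0, giving x = 1.34 V (positive root), so V_GS = 2.67 V.
I_D = (V_DD − V_GS)/R = (11.2 − 2.67) / 20.3 = 0.42 mA.

V_GS = 2.67 V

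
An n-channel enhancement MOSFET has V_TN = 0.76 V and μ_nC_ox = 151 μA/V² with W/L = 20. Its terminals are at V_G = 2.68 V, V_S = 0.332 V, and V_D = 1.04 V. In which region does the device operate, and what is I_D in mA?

Triode; I_D = 2.64 mA

V_GS = V_G − V_S = 2.68 − 0.332 = 2.35 V; V_DS = V_D − V_S = 1.04 − 0.332 = 0.708 V.
k_n = μ_nC_ox · (W/L) = 3.02 mA/V².
V_ov = V_GS − V_TN = 2.35 − 0.76 = 1.59 V.
Since V_DS = 0.708 V < V_ov = 1.59 V, the device is in the triode region.
I_D = k_n [V_ov · V_DS − ½ V_DS²] = 3.02 × [1.59 × 0.708 − 0.5 × 0.708²] = 2.64 mA.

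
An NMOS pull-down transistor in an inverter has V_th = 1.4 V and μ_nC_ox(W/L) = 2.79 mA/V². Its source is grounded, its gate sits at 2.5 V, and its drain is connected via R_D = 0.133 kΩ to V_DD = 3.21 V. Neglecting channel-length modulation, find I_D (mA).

I_D = 1.69 mA

V_GS = V_G = 2.5 V, so V_ov = 2.5 − 1.4 = 1.1 V.
Assume saturation: I_D = ½ k_n V_ov² = 0.5 × 2.79 × 1.1² = 1.69 mA, giving V_DS = V_DD − I_D R_D = 3.21 − 1.69 × 0.133 = 2.99 V.
V_DS = 2.99 V ≥ V_ov = 1.1 V, confirming saturation.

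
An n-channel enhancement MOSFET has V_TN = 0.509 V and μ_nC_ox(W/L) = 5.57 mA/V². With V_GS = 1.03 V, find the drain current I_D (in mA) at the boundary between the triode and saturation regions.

I_D = 0.756 mA

At the boundary V_DS = V_ov = V_GS − V_TN = 1.03 − 0.509 = 0.521 V.
I_D = ½ k_n V_ov² = 0.5 × 5.57 × 0.521² = 0.756 mA.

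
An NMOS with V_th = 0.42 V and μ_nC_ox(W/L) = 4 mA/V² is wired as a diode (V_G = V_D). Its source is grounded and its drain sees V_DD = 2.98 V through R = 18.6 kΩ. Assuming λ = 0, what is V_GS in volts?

V_GS = 0.669 V

With gate tied to drain, V_GS = V_DS ≥ V_GS − V_th, so the device is in saturation.
KCL at the drain: ½ k_n (V_GS − V_th)² = (V_DD − V_GS)/R.
Let x = V_GS − 0.42. Then 37.2 x² + x − 2.56 = 0, giving x = 0.249 V (positive root), so V_GS = 0.669 V.
I_D = (V_DD − V_GS)/R = (2.98 − 0.669) / 18.6 = 0.124 mA.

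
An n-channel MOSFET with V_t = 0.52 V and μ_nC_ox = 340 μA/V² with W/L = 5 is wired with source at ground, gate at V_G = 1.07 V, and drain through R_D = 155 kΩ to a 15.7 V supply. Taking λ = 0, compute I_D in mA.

I_D = 0.101 mA

V_GS = V_G = 1.07 V, so V_ov = 1.07 − 0.52 = 0.55 V.
k_n = μ_nC_ox · (W/L) = 1.7 mA/V².
Assume saturation: I_D = ½ k_n V_ov² = 0.5 × 1.7 × 0.55² = 0.257 mA, giving V_DS = V_DD − I_D R_D = 15.7 − 0.257 × 155 = -24.2 V.
But -24.2 V < V_ov = 0.55 V, so the device is actually in triode.
In triode I_D = k_n[V_ov V_DS − ½ V_DS²] and I_D = (V_DD − V_DS)/R_D. Equating: 132 V_DS² − 145.9 V_DS + 15.7 = 0, giving V_DS = 0.121 V (the root below V_ov).
I_D = (15.7 − 0.121) / 155 = 0.101 mA.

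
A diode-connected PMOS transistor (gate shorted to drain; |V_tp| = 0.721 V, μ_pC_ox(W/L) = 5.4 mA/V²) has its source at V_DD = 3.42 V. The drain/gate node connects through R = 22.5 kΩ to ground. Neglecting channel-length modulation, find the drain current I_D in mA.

I_D = 0.111 mA

With gate tied to drain, V_SG = V_SD ≥ V_SG − |V_tp|, so the device is in saturation.
KCL at the drain: ½ k_p (V_SG − |V_tp|)² = (V_DD − V_SG)/R.
Let x = V_SG − 0.721. Then 60.8 x² + x − 2.699 = 0, giving x = 0.203 V (positive root), so V_SG = 0.924 V.
I_D = (V_DD − V_SG)/R = (3.42 − 0.924) / 22.5 = 0.111 mA.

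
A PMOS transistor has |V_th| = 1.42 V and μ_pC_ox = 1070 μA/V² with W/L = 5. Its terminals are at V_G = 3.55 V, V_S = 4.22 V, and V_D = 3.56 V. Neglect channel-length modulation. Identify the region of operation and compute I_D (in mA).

Cutoff; I_D = 0 mA

V_SG = V_S − V_G = 4.22 − 3.55 = 0.67 V; V_SD = V_S − V_D = 4.22 − 3.56 = 0.66 V.
V_SG = 0.67 V < |V_th| = 1.42 V, so the transistor is in cutoff.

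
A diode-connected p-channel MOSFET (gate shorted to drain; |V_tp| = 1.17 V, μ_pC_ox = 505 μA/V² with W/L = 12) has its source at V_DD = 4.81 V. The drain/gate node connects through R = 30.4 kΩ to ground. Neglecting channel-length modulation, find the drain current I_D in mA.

I_D = 0.113 mA

With gate tied to drain, V_SG = V_SD ≥ V_SG − |V_tp|, so the device is in saturation.
k_p = μ_pC_ox · (W/L) = 6.06 mA/V².
KCL at the drain: ½ k_p (V_SG − |V_tp|)² = (V_DD − V_SG)/R.
Let x = V_SG − 1.17. Then 92.1 x² + x − 3.64 = 0, giving x = 0.193 V (positive root), so V_SG = 1.36 V.
I_D = (V_DD − V_SG)/R = (4.81 − 1.36) / 30.4 = 0.113 mA.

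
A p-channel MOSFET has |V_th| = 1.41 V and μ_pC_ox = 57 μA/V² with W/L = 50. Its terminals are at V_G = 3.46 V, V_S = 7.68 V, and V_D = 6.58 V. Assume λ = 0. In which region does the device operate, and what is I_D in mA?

Triode; I_D = 7.09 mA

V_SG = V_S − V_G = 7.68 − 3.46 = 4.22 V; V_SD = V_S − V_D = 7.68 − 6.58 = 1.1 V.
k_p = μ_pC_ox · (W/L) = 2.85 mA/V².
V_ov = V_SG − |V_th| = 4.22 − 1.41 = 2.81 V.
Since V_SD = 1.1 V < V_ov = 2.81 V, the device is in the triode region.
I_D = k_p [V_ov · V_SD − ½ V_SD²] = 2.85 × [2.81 × 1.1 − 0.5 × 1.1²] = 7.09 mA.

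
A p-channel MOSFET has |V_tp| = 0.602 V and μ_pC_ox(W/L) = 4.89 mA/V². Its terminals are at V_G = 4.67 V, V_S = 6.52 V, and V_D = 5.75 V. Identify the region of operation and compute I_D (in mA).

V_SG = V_S − V_G = 6.52 − 4.67 = 1.85 V; V_SD = V_S − V_D = 6.52 − 5.75 = 0.77 V.
V_ov = V_SG − |V_tp| = 1.85 − 0.602 = 1.25 V.
Since V_SD = 0.77 V < V_ov = 1.25 V, the device is in the triode region.
I_D = k_p [V_ov · V_SD − ½ V_SD²] = 4.89 × [1.25 × 0.77 − 0.5 × 0.77²] = 3.25 mA.

Triode; I_D = 3.25 mA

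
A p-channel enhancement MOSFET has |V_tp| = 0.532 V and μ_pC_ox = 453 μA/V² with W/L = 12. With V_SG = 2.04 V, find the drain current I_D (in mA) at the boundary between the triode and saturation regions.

I_D = 6.18 mA

At the boundary V_SD = V_ov = V_SG − |V_tp| = 2.04 − 0.532 = 1.51 V.
k_p = μ_pC_ox · (W/L) = 5.436 mA/V².
I_D = ½ k_p V_ov² = 0.5 × 5.436 × 1.51² = 6.18 mA.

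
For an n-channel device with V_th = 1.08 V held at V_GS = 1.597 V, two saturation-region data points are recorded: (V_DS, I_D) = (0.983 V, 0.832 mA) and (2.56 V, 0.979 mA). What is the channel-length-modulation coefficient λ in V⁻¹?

λ = 0.126 V⁻¹

With V_GS fixed, I_D ∝ (1 + λ V_DS) in saturation, so I_D2/I_D1 = (1 + λ V_DS2)/(1 + λ V_DS1).
0.979/0.832 = 1.177 = (1 + 2.56 λ)/(1 + 0.983 λ).
Solving: λ (I_D1 V_DS2 − I_D2 V_DS1) = I_D2 − I_D1, so λ = (0.979 − 0.832) / (0.832 × 2.56 − 0.979 × 0.983) = 0.147 / 1.17 = 0.126 V⁻¹.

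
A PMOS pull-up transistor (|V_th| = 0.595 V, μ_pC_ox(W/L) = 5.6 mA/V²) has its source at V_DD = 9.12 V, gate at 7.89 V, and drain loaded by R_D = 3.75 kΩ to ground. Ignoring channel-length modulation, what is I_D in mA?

I_D = 1.13 mA

V_SG = V_DD − V_G = 9.12 − 7.89 = 1.23 V, so V_ov = 1.23 − 0.595 = 0.635 V.
Assume saturation: I_D = ½ k_p V_ov² = 0.5 × 5.6 × 0.635² = 1.13 mA, giving V_SD = V_DD − I_D R_D = 9.12 − 1.13 × 3.75 = 4.89 V.
V_SD = 4.89 V ≥ V_ov = 0.635 V, confirming saturation.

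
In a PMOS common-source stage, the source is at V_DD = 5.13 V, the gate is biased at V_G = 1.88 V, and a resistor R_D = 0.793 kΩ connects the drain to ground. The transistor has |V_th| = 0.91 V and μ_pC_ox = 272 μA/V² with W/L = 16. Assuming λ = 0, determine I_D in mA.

V_SG = V_DD − V_G = 5.13 − 1.88 = 3.25 V, so V_ov = 3.25 − 0.91 = 2.34 V.
k_p = μ_pC_ox · (W/L) = 4.352 mA/V².
Assume saturation: I_D = ½ k_p V_ov² = 0.5 × 4.352 × 2.34² = 11.9 mA, giving V_SD = V_DD − I_D R_D = 5.13 − 11.9 × 0.793 = -4.32 V.
But -4.32 V < V_ov = 2.34 V, so the device is actually in triode.
In triode I_D = k_p[V_ov V_SD − ½ V_SD²] and I_D = (V_DD − V_SD)/R_D. Equating: 1.73 V_SD² − 9.076 V_SD + 5.13 = 0, giving V_SD = 0.644 V (the root below V_ov).
I_D = (5.13 − 0.644) / 0.793 = 5.66 mA.

I_D = 5.66 mA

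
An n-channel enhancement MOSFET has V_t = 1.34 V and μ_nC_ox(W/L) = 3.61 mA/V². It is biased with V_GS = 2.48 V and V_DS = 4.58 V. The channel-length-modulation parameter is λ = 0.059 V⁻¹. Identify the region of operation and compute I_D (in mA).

V_ov = V_GS − V_t = 2.48 − 1.34 = 1.14 V.
Since V_DS = 4.58 V ≥ V_ov = 1.14 V, the device is in saturation.
I_D = ½ k_n V_ov² (1 + λ V_DS) = 0.5 × 3.61 × 1.14² × (1 + 0.059 × 4.58) = 2.98 mA.

Saturation; I_D = 2.98 mA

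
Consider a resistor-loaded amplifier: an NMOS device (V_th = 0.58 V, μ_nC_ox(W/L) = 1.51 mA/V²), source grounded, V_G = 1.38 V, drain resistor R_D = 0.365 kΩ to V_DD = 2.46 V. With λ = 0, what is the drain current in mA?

I_D = 0.483 mA

V_GS = V_G = 1.38 V, so V_ov = 1.38 − 0.58 = 0.8 V.
Assume saturation: I_D = ½ k_n V_ov² = 0.5 × 1.51 × 0.8² = 0.483 mA, giving V_DS = V_DD − I_D R_D = 2.46 − 0.483 × 0.365 = 2.28 V.
V_DS = 2.28 V ≥ V_ov = 0.8 V, confirming saturation.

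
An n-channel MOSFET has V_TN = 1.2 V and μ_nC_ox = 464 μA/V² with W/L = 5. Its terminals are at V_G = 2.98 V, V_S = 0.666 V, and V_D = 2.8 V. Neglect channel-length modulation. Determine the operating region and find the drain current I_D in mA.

Saturation; I_D = 1.44 mA

V_GS = V_G − V_S = 2.98 − 0.666 = 2.31 V; V_DS = V_D − V_S = 2.8 − 0.666 = 2.13 V.
k_n = μ_nC_ox · (W/L) = 2.32 mA/V².
V_ov = V_GS − V_TN = 2.31 − 1.2 = 1.11 V.
Since V_DS = 2.13 V ≥ V_ov = 1.11 V, the device is in saturation.
I_D = ½ k_n V_ov² = 0.5 × 2.32 × 1.11² = 1.44 mA.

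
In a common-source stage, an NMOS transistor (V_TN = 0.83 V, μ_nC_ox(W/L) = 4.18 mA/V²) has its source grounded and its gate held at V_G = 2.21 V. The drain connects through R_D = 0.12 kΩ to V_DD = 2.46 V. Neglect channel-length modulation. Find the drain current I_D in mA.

V_GS = V_G = 2.21 V, so V_ov = 2.21 − 0.83 = 1.38 V.
Assume saturation: I_D = ½ k_n V_ov² = 0.5 × 4.18 × 1.38² = 3.98 mA, giving V_DS = V_DD − I_D R_D = 2.46 − 3.98 × 0.12 = 1.98 V.
V_DS = 1.98 V ≥ V_ov = 1.38 V, confirming saturation.

I_D = 3.98 mA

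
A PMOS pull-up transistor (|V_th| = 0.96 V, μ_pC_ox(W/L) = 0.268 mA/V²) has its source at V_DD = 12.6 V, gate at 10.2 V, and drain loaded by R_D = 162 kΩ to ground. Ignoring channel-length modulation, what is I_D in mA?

V_SG = V_DD − V_G = 12.6 − 10.2 = 2.4 V, so V_ov = 2.4 − 0.96 = 1.44 V.
Assume saturation: I_D = ½ k_p V_ov² = 0.5 × 0.268 × 1.44² = 0.278 mA, giving V_SD = V_DD − I_D R_D = 12.6 − 0.278 × 162 = -32.4 V.
But -32.4 V < V_ov = 1.44 V, so the device is actually in triode.
In triode I_D = k_p[V_ov V_SD − ½ V_SD²] and I_D = (V_DD − V_SD)/R_D. Equating: 21.7 V_SD² − 63.52 V_SD + 12.6 = 0, giving V_SD = 0.214 V (the root below V_ov).
I_D = (12.6 − 0.214) / 162 = 0.0765 mA.

I_D = 0.0765 mA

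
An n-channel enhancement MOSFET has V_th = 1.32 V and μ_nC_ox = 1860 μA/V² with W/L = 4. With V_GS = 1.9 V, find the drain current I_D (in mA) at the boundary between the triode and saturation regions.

At the boundary V_DS = V_ov = V_GS − V_th = 1.9 − 1.32 = 0.58 V.
k_n = μ_nC_ox · (W/L) = 7.44 mA/V².
I_D = ½ k_n V_ov² = 0.5 × 7.44 × 0.58² = 1.25 mA.

I_D = 1.25 mA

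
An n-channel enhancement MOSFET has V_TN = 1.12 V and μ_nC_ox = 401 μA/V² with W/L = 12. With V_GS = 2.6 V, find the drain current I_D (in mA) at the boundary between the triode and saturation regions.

I_D = 5.27 mA

At the boundary V_DS = V_ov = V_GS − V_TN = 2.6 − 1.12 = 1.48 V.
k_n = μ_nC_ox · (W/L) = 4.812 mA/V².
I_D = ½ k_n V_ov² = 0.5 × 4.812 × 1.48² = 5.27 mA.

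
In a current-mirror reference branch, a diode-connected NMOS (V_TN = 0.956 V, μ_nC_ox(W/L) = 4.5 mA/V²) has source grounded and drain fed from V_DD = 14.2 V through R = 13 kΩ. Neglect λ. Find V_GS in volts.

V_GS = 1.61 V

With gate tied to drain, V_GS = V_DS ≥ V_GS − V_TN, so the device is in saturation.
KCL at the drain: ½ k_n (V_GS − V_TN)² = (V_DD − V_GS)/R.
Let x = V_GS − 0.956. Then 29.2 x² + x − 13.24 = 0, giving x = 0.656 V (positive root), so V_GS = 1.61 V.
I_D = (V_DD − V_GS)/R = (14.2 − 1.61) / 13 = 0.968 mA.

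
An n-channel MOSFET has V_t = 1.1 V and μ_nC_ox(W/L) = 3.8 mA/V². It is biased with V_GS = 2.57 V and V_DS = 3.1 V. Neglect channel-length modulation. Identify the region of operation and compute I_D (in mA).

Saturation; I_D = 4.11 mA

V_ov = V_GS − V_t = 2.57 − 1.1 = 1.47 V.
Since V_DS = 3.1 V ≥ V_ov = 1.47 V, the device is in saturation.
I_D = ½ k_n V_ov² = 0.5 × 3.8 × 1.47² = 4.11 mA.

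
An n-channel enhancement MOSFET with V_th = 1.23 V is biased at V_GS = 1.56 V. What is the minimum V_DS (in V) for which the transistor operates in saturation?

The boundary between triode and saturation is V_DS = V_GS − V_th = V_ov.
V_ov = 1.56 − 1.23 = 0.33 V.

V_DS,sat = 0.330 V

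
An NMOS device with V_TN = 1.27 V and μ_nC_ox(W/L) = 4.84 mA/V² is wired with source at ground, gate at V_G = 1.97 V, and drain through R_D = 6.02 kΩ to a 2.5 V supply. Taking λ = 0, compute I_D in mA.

I_D = 0.394 mA

V_GS = V_G = 1.97 V, so V_ov = 1.97 − 1.27 = 0.7 V.
Assume saturation: I_D = ½ k_n V_ov² = 0.5 × 4.84 × 0.7² = 1.19 mA, giving V_DS = V_DD − I_D R_D = 2.5 − 1.19 × 6.02 = -4.64 V.
But -4.64 V < V_ov = 0.7 V, so the device is actually in triode.
In triode I_D = k_n[V_ov V_DS − ½ V_DS²] and I_D = (V_DD − V_DS)/R_D. Equating: 14.6 V_DS² − 21.4 V_DS + 2.5 = 0, giving V_DS = 0.128 V (the root below V_ov).
I_D = (2.5 − 0.128) / 6.02 = 0.394 mA.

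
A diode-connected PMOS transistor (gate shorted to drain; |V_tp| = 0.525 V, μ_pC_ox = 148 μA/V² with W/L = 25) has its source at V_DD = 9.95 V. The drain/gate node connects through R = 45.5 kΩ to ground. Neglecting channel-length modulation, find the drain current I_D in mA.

With gate tied to drain, V_SG = V_SD ≥ V_SG − |V_tp|, so the device is in saturation.
k_p = μ_pC_ox · (W/L) = 3.7 mA/V².
KCL at the drain: ½ k_p (V_SG − |V_tp|)² = (V_DD − V_SG)/R.
Let x = V_SG − 0.525. Then 84.2 x² + x − 9.425 = 0, giving x = 0.329 V (positive root), so V_SG = 0.854 V.
I_D = (V_DD − V_SG)/R = (9.95 − 0.854) / 45.5 = 0.2 mA.

I_D = 0.200 mA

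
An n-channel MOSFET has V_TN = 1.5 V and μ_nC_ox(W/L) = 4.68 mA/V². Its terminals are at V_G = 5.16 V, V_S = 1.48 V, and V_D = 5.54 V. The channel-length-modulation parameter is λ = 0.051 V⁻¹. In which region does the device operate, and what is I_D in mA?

Saturation; I_D = 13.4 mA

V_GS = V_G − V_S = 5.16 − 1.48 = 3.68 V; V_DS = V_D − V_S = 5.54 − 1.48 = 4.06 V.
V_ov = V_GS − V_TN = 3.68 − 1.5 = 2.18 V.
Since V_DS = 4.06 V ≥ V_ov = 2.18 V, the device is in saturation.
I_D = ½ k_n V_ov² (1 + λ V_DS) = 0.5 × 4.68 × 2.18² × (1 + 0.051 × 4.06) = 13.4 mA.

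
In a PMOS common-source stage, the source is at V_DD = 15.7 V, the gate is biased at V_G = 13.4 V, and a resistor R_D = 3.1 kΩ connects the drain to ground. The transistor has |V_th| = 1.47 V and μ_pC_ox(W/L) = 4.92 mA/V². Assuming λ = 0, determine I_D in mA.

V_SG = V_DD − V_G = 15.7 − 13.4 = 2.3 V, so V_ov = 2.3 − 1.47 = 0.83 V.
Assume saturation: I_D = ½ k_p V_ov² = 0.5 × 4.92 × 0.83² = 1.69 mA, giving V_SD = V_DD − I_D R_D = 15.7 − 1.69 × 3.1 = 10.4 V.
V_SD = 10.4 V ≥ V_ov = 0.83 V, confirming saturation.

I_D = 1.69 mA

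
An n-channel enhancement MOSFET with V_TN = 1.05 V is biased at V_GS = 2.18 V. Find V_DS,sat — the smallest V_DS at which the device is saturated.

The boundary between triode and saturation is V_DS = V_GS − V_TN = V_ov.
V_ov = 2.18 − 1.05 = 1.13 V.

V_DS,sat = 1.13 V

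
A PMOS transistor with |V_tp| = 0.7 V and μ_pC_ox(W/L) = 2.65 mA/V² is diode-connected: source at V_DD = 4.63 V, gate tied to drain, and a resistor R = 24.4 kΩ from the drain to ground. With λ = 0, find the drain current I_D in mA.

I_D = 0.147 mA

With gate tied to drain, V_SG = V_SD ≥ V_SG − |V_tp|, so the device is in saturation.
KCL at the drain: ½ k_p (V_SG − |V_tp|)² = (V_DD − V_SG)/R.
Let x = V_SG − 0.7. Then 32.3 x² + x − 3.93 = 0, giving x = 0.334 V (positive root), so V_SG = 1.03 V.
I_D = (V_DD − V_SG)/R = (4.63 − 1.03) / 24.4 = 0.147 mA.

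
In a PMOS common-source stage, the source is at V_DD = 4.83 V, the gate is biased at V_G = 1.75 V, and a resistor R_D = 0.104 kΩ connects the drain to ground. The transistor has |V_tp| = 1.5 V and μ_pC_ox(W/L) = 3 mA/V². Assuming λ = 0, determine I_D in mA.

I_D = 3.74 mA

V_SG = V_DD − V_G = 4.83 − 1.75 = 3.08 V, so V_ov = 3.08 − 1.5 = 1.58 V.
Assume saturation: I_D = ½ k_p V_ov² = 0.5 × 3 × 1.58² = 3.74 mA, giving V_SD = V_DD − I_D R_D = 4.83 − 3.74 × 0.104 = 4.44 V.
V_SD = 4.44 V ≥ V_ov = 1.58 V, confirming saturation.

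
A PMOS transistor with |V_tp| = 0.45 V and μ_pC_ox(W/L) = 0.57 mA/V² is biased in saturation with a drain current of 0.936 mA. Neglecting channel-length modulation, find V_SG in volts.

V_SG = 2.26 V

In saturation I_D = ½ k_p (V_SG − |V_tp|)², so V_SG − |V_tp| = √(2 I_D / k_p) = √(2 × 0.936 / 0.57) = 1.81 V.
V_SG = 0.45 + 1.81 = 2.26 V.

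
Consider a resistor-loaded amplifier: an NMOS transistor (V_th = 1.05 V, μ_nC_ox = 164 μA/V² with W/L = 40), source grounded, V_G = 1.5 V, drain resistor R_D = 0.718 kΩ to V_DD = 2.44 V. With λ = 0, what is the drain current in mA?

I_D = 0.664 mA

V_GS = V_G = 1.5 V, so V_ov = 1.5 − 1.05 = 0.45 V.
k_n = μ_nC_ox · (W/L) = 6.56 mA/V².
Assume saturation: I_D = ½ k_n V_ov² = 0.5 × 6.56 × 0.45² = 0.664 mA, giving V_DS = V_DD − I_D R_D = 2.44 − 0.664 × 0.718 = 1.96 V.
V_DS = 1.96 V ≥ V_ov = 0.45 V, confirming saturation.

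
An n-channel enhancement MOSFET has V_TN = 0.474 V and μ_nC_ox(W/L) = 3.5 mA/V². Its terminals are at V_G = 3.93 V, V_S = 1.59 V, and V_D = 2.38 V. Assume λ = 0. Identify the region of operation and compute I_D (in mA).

V_GS = V_G − V_S = 3.93 − 1.59 = 2.34 V; V_DS = V_D − V_S = 2.38 − 1.59 = 0.79 V.
V_ov = V_GS − V_TN = 2.34 − 0.474 = 1.87 V.
Since V_DS = 0.79 V < V_ov = 1.87 V, the device is in the triode region.
I_D = k_n [V_ov · V_DS − ½ V_DS²] = 3.5 × [1.87 × 0.79 − 0.5 × 0.79²] = 4.07 mA.

Triode; I_D = 4.07 mA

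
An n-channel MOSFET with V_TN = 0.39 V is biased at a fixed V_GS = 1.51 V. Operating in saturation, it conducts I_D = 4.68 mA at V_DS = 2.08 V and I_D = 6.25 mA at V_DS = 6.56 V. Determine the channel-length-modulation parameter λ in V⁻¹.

λ = 0.0887 V⁻¹

With V_GS fixed, I_D ∝ (1 + λ V_DS) in saturation, so I_D2/I_D1 = (1 + λ V_DS2)/(1 + λ V_DS1).
6.25/4.68 = 1.335 = (1 + 6.56 λ)/(1 + 2.08 λ).
Solving: λ (I_D1 V_DS2 − I_D2 V_DS1) = I_D2 − I_D1, so λ = (6.25 − 4.68) / (4.68 × 6.56 − 6.25 × 2.08) = 1.57 / 17.7 = 0.0887 V⁻¹.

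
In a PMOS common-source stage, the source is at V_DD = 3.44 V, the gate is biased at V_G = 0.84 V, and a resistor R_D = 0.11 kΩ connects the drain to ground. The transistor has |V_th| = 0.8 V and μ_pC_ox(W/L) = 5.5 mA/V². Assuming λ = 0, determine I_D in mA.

V_SG = V_DD − V_G = 3.44 − 0.84 = 2.6 V, so V_ov = 2.6 − 0.8 = 1.8 V.
Assume saturation: I_D = ½ k_p V_ov² = 0.5 × 5.5 × 1.8² = 8.91 mA, giving V_SD = V_DD − I_D R_D = 3.44 − 8.91 × 0.11 = 2.46 V.
V_SD = 2.46 V ≥ V_ov = 1.8 V, confirming saturation.

I_D = 8.91 mA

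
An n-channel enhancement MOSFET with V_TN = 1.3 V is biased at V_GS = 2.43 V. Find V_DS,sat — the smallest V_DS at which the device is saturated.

V_DS,sat = 1.13 V

The boundary between triode and saturation is V_DS = V_GS − V_TN = V_ov.
V_ov = 2.43 − 1.3 = 1.13 V.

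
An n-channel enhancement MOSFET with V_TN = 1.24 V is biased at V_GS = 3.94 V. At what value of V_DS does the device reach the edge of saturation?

The boundary between triode and saturation is V_DS = V_GS − V_TN = V_ov.
V_ov = 3.94 − 1.24 = 2.7 V.

V_DS,sat = 2.70 V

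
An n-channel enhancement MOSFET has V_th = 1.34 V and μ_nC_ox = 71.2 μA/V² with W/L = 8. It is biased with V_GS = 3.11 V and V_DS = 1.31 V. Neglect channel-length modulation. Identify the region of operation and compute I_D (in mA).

Triode; I_D = 0.832 mA

k_n = μ_nC_ox · (W/L) = 0.5696 mA/V².
V_ov = V_GS − V_th = 3.11 − 1.34 = 1.77 V.
Since V_DS = 1.31 V < V_ov = 1.77 V, the device is in the triode region.
I_D = k_n [V_ov · V_DS − ½ V_DS²] = 0.5696 × [1.77 × 1.31 − 0.5 × 1.31²] = 0.832 mA.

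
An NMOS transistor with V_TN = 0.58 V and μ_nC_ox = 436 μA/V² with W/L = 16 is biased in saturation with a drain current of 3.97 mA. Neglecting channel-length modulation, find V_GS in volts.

k_n = μ_nC_ox · (W/L) = 6.976 mA/V².
In saturation I_D = ½ k_n (V_GS − V_TN)², so V_GS − V_TN = √(2 I_D / k_n) = √(2 × 3.97 / 6.976) = 1.07 V.
V_GS = 0.58 + 1.07 = 1.65 V.

V_GS = 1.65 V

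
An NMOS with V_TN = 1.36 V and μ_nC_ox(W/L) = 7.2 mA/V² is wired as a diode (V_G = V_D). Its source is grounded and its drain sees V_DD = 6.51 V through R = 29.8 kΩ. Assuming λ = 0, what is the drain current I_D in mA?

With gate tied to drain, V_GS = V_DS ≥ V_GS − V_TN, so the device is in saturation.
KCL at the drain: ½ k_n (V_GS − V_TN)² = (V_DD − V_GS)/R.
Let x = V_GS − 1.36. Then 107 x² + x − 5.15 = 0, giving x = 0.214 V (positive root), so V_GS = 1.57 V.
I_D = (V_DD − V_GS)/R = (6.51 − 1.57) / 29.8 = 0.166 mA.

I_D = 0.166 mA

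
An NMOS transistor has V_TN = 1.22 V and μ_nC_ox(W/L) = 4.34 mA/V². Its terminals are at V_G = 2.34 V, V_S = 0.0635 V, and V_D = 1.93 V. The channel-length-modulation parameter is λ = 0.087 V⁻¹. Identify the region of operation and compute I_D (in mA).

V_GS = V_G − V_S = 2.34 − 0.0635 = 2.28 V; V_DS = V_D − V_S = 1.93 − 0.0635 = 1.87 V.
V_ov = V_GS − V_TN = 2.28 − 1.22 = 1.06 V.
Since V_DS = 1.87 V ≥ V_ov = 1.06 V, the device is in saturation.
I_D = ½ k_n V_ov² (1 + λ V_DS) = 0.5 × 4.34 × 1.06² × (1 + 0.087 × 1.87) = 2.82 mA.

Saturation; I_D = 2.82 mA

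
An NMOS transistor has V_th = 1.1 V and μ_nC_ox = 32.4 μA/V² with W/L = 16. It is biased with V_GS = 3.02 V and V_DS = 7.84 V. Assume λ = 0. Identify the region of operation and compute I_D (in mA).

Saturation; I_D = 0.956 mA

k_n = μ_nC_ox · (W/L) = 0.5184 mA/V².
V_ov = V_GS − V_th = 3.02 − 1.1 = 1.92 V.
Since V_DS = 7.84 V ≥ V_ov = 1.92 V, the device is in saturation.
I_D = ½ k_n V_ov² = 0.5 × 0.5184 × 1.92² = 0.956 mA.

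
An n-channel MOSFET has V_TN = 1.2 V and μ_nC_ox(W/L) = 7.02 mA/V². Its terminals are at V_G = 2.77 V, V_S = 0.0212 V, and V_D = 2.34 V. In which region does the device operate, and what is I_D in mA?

Saturation; I_D = 8.42 mA

V_GS = V_G − V_S = 2.77 − 0.0212 = 2.75 V; V_DS = V_D − V_S = 2.34 − 0.0212 = 2.32 V.
V_ov = V_GS − V_TN = 2.75 − 1.2 = 1.55 V.
Since V_DS = 2.32 V ≥ V_ov = 1.55 V, the device is in saturation.
I_D = ½ k_n V_ov² = 0.5 × 7.02 × 1.55² = 8.42 mA.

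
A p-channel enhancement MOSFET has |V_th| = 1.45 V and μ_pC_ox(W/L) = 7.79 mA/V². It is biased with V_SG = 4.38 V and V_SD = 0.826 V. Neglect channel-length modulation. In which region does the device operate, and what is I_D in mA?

V_ov = V_SG − |V_th| = 4.38 − 1.45 = 2.93 V.
Since V_SD = 0.826 V < V_ov = 2.93 V, the device is in the triode region.
I_D = k_p [V_ov · V_SD − ½ V_SD²] = 7.79 × [2.93 × 0.826 − 0.5 × 0.826²] = 16.2 mA.

Triode; I_D = 16.2 mA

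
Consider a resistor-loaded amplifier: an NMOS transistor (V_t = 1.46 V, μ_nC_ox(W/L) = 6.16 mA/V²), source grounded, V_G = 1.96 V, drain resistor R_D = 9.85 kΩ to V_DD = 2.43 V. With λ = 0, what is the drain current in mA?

V_GS = V_G = 1.96 V, so V_ov = 1.96 − 1.46 = 0.5 V.
Assume saturation: I_D = ½ k_n V_ov² = 0.5 × 6.16 × 0.5² = 0.77 mA, giving V_DS = V_DD − I_D R_D = 2.43 − 0.77 × 9.85 = -5.15 V.
But -5.15 V < V_ov = 0.5 V, so the device is actually in triode.
In triode I_D = k_n[V_ov V_DS − ½ V_DS²] and I_D = (V_DD − V_DS)/R_D. Equating: 30.3 V_DS² − 31.34 V_DS + 2.43 = 0, giving V_DS = 0.0844 V (the root below V_ov).
I_D = (2.43 − 0.0844) / 9.85 = 0.238 mA.

I_D = 0.238 mA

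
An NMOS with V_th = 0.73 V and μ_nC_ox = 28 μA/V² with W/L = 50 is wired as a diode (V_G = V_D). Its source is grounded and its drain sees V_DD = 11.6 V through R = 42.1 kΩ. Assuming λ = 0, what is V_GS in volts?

V_GS = 1.32 V

With gate tied to drain, V_GS = V_DS ≥ V_GS − V_th, so the device is in saturation.
k_n = μ_nC_ox · (W/L) = 1.4 mA/V².
KCL at the drain: ½ k_n (V_GS − V_th)² = (V_DD − V_GS)/R.
Let x = V_GS − 0.73. Then 29.5 x² + x − 10.87 = 0, giving x = 0.591 V (positive root), so V_GS = 1.32 V.
I_D = (V_DD − V_GS)/R = (11.6 − 1.32) / 42.1 = 0.244 mA.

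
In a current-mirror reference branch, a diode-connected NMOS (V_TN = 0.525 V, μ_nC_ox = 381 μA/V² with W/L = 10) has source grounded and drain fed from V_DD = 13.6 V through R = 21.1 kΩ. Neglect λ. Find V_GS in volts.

With gate tied to drain, V_GS = V_DS ≥ V_GS − V_TN, so the device is in saturation.
k_n = μ_nC_ox · (W/L) = 3.81 mA/V².
KCL at the drain: ½ k_n (V_GS − V_TN)² = (V_DD − V_GS)/R.
Let x = V_GS − 0.525. Then 40.2 x² + x − 13.07 = 0, giving x = 0.558 V (positive root), so V_GS = 1.08 V.
I_D = (V_DD − V_GS)/R = (13.6 − 1.08) / 21.1 = 0.593 mA.

V_GS = 1.08 V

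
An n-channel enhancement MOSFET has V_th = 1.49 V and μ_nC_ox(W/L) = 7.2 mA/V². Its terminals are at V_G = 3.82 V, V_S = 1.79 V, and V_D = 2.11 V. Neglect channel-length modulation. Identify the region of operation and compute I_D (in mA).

V_GS = V_G − V_S = 3.82 − 1.79 = 2.03 V; V_DS = V_D − V_S = 2.11 − 1.79 = 0.32 V.
V_ov = V_GS − V_th = 2.03 − 1.49 = 0.54 V.
Since V_DS = 0.32 V < V_ov = 0.54 V, the device is in the triode region.
I_D = k_n [V_ov · V_DS − ½ V_DS²] = 7.2 × [0.54 × 0.32 − 0.5 × 0.32²] = 0.876 mA.

Triode; I_D = 0.876 mA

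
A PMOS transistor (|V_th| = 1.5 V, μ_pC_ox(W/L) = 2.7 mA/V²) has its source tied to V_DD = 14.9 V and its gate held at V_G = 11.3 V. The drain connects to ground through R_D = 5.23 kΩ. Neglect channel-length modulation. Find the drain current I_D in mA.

I_D = 2.74 mA

V_SG = V_DD − V_G = 14.9 − 11.3 = 3.6 V, so V_ov = 3.6 − 1.5 = 2.1 V.
Assume saturation: I_D = ½ k_p V_ov² = 0.5 × 2.7 × 2.1² = 5.95 mA, giving V_SD = V_DD − I_D R_D = 14.9 − 5.95 × 5.23 = -16.2 V.
But -16.2 V < V_ov = 2.1 V, so the device is actually in triode.
In triode I_D = k_p[V_ov V_SD − ½ V_SD²] and I_D = (V_DD − V_SD)/R_D. Equating: 7.06 V_SD² − 30.65 V_SD + 14.9 = 0, giving V_SD = 0.558 V (the root below V_ov).
I_D = (14.9 − 0.558) / 5.23 = 2.74 mA.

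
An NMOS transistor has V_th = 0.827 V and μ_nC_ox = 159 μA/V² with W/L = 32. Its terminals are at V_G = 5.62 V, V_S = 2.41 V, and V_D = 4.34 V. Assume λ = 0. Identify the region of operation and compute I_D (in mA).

V_GS = V_G − V_S = 5.62 − 2.41 = 3.21 V; V_DS = V_D − V_S = 4.34 − 2.41 = 1.93 V.
k_n = μ_nC_ox · (W/L) = 5.088 mA/V².
V_ov = V_GS − V_th = 3.21 − 0.827 = 2.38 V.
Since V_DS = 1.93 V < V_ov = 2.38 V, the device is in the triode region.
I_D = k_n [V_ov · V_DS − ½ V_DS²] = 5.088 × [2.38 × 1.93 − 0.5 × 1.93²] = 13.9 mA.

Triode; I_D = 13.9 mA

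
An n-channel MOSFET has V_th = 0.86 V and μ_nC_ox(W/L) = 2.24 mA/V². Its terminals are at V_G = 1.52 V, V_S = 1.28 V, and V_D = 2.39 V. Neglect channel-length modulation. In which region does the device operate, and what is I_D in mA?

V_GS = V_G − V_S = 1.52 − 1.28 = 0.24 V; V_DS = V_D − V_S = 2.39 − 1.28 = 1.11 V.
V_GS = 0.24 V < V_th = 0.86 V, so the transistor is in cutoff.

Cutoff; I_D = 0 mA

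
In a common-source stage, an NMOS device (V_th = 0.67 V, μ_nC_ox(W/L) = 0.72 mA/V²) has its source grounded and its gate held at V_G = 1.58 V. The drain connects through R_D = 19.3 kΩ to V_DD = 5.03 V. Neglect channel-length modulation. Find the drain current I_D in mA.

I_D = 0.235 mA

V_GS = V_G = 1.58 V, so V_ov = 1.58 − 0.67 = 0.91 V.
Assume saturation: I_D = ½ k_n V_ov² = 0.5 × 0.72 × 0.91² = 0.298 mA, giving V_DS = V_DD − I_D R_D = 5.03 − 0.298 × 19.3 = -0.724 V.
But -0.724 V < V_ov = 0.91 V, so the device is actually in triode.
In triode I_D = k_n[V_ov V_DS − ½ V_DS²] and I_D = (V_DD − V_DS)/R_D. Equating: 6.95 V_DS² − 13.65 V_DS + 5.03 = 0, giving V_DS = 0.492 V (the root below V_ov).
I_D = (5.03 − 0.492) / 19.3 = 0.235 mA.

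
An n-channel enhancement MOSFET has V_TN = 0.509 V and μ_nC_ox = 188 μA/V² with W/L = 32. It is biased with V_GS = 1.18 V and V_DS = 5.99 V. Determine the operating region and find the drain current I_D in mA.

k_n = μ_nC_ox · (W/L) = 6.016 mA/V².
V_ov = V_GS − V_TN = 1.18 − 0.509 = 0.671 V.
Since V_DS = 5.99 V ≥ V_ov = 0.671 V, the device is in saturation.
I_D = ½ k_n V_ov² = 0.5 × 6.016 × 0.671² = 1.35 mA.

Saturation; I_D = 1.35 mA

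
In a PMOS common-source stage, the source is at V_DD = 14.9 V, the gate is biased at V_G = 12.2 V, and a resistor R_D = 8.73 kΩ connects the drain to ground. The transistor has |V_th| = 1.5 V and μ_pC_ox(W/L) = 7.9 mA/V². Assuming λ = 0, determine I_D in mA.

I_D = 1.68 mA

V_SG = V_DD − V_G = 14.9 − 12.2 = 2.7 V, so V_ov = 2.7 − 1.5 = 1.2 V.
Assume saturation: I_D = ½ k_p V_ov² = 0.5 × 7.9 × 1.2² = 5.69 mA, giving V_SD = V_DD − I_D R_D = 14.9 − 5.69 × 8.73 = -34.8 V.
But -34.8 V < V_ov = 1.2 V, so the device is actually in triode.
In triode I_D = k_p[V_ov V_SD − ½ V_SD²] and I_D = (V_DD − V_SD)/R_D. Equating: 34.5 V_SD² − 83.76 V_SD + 14.9 = 0, giving V_SD = 0.193 V (the root below V_ov).
I_D = (14.9 − 0.193) / 8.73 = 1.68 mA.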